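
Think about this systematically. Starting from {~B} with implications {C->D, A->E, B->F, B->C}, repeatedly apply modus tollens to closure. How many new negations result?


Initial negated facts: {~B}
Apply modus tollens to closure:
  (no implication fires)
Final negated: {~B}
New negations: {(none)}
Count = 0

0


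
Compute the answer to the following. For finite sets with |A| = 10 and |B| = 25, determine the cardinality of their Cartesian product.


The Cartesian product A x B contains all ordered pairs (a, b).
|A x B| = |A| * |B| = 10 * 25 = 250

250


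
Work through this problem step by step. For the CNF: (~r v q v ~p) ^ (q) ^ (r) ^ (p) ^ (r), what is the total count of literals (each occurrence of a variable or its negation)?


Counting literals in each clause:
Clause 1: 3 literal(s)
Clause 2: 1 literal(s)
Clause 3: 1 literal(s)
Clause 4: 1 literal(s)
Clause 5: 1 literal(s)
Total = 7

7


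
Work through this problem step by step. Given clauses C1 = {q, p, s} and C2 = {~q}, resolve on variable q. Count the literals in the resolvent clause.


Remove q from C1 and ~q from C2.
C1 remainder: {p, s}
C2 remainder: {}
Union (resolvent): {p, s}
Resolvent has 2 literal(s).

2


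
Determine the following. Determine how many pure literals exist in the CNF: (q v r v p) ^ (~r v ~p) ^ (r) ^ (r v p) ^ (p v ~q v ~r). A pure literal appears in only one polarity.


Check each variable for pure literal status:
p: mixed (not pure)
q: mixed (not pure)
r: mixed (not pure)
Pure literal count = 0

0


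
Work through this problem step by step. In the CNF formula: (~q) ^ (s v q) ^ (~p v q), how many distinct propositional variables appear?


Identify each variable that appears in the formula.
Variables found: p, q, s
Count = 3

3


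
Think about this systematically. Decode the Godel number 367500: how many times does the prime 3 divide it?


Factorize 367500 by dividing by 3 repeatedly.
Division steps: 3 divides 367500 exactly 1 time(s).
Exponent of 3 = 1

1


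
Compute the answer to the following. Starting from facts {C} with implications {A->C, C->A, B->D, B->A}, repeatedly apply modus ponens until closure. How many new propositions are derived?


Initial facts: {C}
Apply modus ponens to closure:
  C and C->A  =>  A
Final known: {A, C}
New propositions: {A}
Count = 1

1


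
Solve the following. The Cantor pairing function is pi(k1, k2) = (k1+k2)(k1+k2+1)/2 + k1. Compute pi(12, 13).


k1 + k2 = 25
(k1+k2)(k1+k2+1)/2 = 25 * 26 / 2 = 325
pi = 325 + 12 = 337

337


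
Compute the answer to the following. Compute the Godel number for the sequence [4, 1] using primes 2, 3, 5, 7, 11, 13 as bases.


Encode each element as an exponent of the corresponding prime:
  2^4 = 16
  3^1 = 3
Product = 16 * 3 = 48

48


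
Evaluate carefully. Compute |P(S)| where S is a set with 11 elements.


The power set of a set with n elements has 2^n elements.
|P(S)| = 2^11 = 2048

2048


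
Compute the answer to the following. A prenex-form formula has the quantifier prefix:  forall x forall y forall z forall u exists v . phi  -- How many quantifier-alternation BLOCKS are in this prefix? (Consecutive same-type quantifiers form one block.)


Quantifier-type sequence: A A A A E  (A=forall, E=exists)
Group into maximal same-type runs:
  Ax4 | Ex1
Number of blocks = 2

2


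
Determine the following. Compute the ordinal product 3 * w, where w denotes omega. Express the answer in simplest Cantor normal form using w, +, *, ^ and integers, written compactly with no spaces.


Compute 3 * w.
Ordinal * is associative and left-distributive over +, but NOT commutative; for finite n>1, n*w = w but w*n stays w*n.
For finite n>0, n * w = sup{n*k : k<w} = w. So 3 * w = w.
Result = w

w


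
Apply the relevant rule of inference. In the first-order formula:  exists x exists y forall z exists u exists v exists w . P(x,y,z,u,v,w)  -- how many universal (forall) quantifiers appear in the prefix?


Quantifier prefix: exists x exists y forall z exists u exists v exists w
Mark each quantifier type:
  E E U E E E
Universal count = 1, Existential count = 5
Asked for universal (forall) quantifiers: 1

1


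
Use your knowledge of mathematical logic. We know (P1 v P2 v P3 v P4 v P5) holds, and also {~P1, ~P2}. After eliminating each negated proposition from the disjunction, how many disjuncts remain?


Original disjuncts (5): P1, P2, P3, P4, P5
Negated (eliminate): ~P1, ~P2
Remaining disjuncts: P3, P4, P5
Count = 5 - 2 = 3

3


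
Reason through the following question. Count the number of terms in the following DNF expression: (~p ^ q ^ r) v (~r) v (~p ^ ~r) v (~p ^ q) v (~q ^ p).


A DNF formula is a disjunction of terms (conjunctions).
Terms are separated by v.
Counting the disjuncts: 5 terms.

5


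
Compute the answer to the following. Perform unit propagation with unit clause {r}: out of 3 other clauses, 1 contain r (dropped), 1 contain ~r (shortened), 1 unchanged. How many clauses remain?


Satisfied (removed): 1
Shortened (remain): 1
Unchanged (remain): 1
Remaining = 1 + 1 = 2

2


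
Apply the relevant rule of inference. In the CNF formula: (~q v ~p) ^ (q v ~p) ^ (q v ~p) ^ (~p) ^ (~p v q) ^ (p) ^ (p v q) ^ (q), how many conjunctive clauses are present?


A CNF formula is a conjunction of clauses.
Clauses are separated by ^.
Counting the conjuncts: 8 clauses.

8


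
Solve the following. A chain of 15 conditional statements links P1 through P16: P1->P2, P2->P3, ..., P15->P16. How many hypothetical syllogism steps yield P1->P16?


With 15 implications in a chain connecting 16 propositions:
P1->P2, P2->P3, ..., P15->P16
Steps needed = (number of implications) - 1 = 15 - 1 = 14

14


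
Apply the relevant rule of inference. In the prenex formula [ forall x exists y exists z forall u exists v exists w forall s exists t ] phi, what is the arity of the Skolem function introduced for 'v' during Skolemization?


Quantifier prefix: forall x exists y exists z forall u exists v exists w forall s exists t
'v' is existentially quantified at position 5.
Universal variables preceding it: x, u
Skolem function arity = 2

2


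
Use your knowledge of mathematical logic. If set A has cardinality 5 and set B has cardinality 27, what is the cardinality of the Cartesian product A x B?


The Cartesian product A x B contains all ordered pairs (a, b).
|A x B| = |A| * |B| = 5 * 27 = 135

135


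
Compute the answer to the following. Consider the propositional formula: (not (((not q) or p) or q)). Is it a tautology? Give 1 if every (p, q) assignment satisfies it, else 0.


Check all 4 assignments:
p=0, q=0: 0
p=0, q=1: 0
p=1, q=0: 0
p=1, q=1: 0
Satisfying count = 0/4.
Tautology iff count = 4: no.

0


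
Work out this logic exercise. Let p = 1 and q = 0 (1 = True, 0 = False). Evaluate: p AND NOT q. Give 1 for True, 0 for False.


p = 1, q = 0
Operation: p AND NOT q
Evaluate: 1 AND NOT 0 = 1

1


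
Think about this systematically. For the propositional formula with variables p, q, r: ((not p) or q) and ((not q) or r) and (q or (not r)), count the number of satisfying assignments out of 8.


Evaluate all 8 assignments for p, q, r:
p=0, q=0, r=0: 1
p=0, q=0, r=1: 0
p=0, q=1, r=0: 0
p=0, q=1, r=1: 1
p=1, q=0, r=0: 0
p=1, q=0, r=1: 0
p=1, q=1, r=0: 0
p=1, q=1, r=1: 1
Satisfying count = 3

3


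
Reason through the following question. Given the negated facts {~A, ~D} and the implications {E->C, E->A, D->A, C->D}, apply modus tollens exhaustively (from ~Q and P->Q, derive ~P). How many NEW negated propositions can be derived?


Initial negated facts: {~A, ~D}
Apply modus tollens to closure:
  ~A and E->A  =>  ~E
  ~D and C->D  =>  ~C
Final negated: {~A, ~C, ~D, ~E}
New negations: {~C, ~E}
Count = 2

2


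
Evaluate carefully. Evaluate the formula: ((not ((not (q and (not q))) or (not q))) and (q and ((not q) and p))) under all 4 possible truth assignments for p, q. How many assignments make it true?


Check all 4 assignments:
p=0, q=0: 0
p=0, q=1: 0
p=1, q=0: 0
p=1, q=1: 0
Count of True = 0

0


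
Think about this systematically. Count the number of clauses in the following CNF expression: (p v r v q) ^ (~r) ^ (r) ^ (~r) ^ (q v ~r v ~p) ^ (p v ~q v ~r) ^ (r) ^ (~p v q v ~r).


A CNF formula is a conjunction of clauses.
Clauses are separated by ^.
Counting the conjuncts: 8 clauses.

8


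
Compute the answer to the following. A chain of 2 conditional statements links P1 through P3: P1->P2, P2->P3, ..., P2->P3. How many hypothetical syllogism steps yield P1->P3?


With 2 implications in a chain connecting 3 propositions:
P1->P2, P2->P3, ..., P2->P3
Steps needed = (number of implications) - 1 = 2 - 1 = 1

1


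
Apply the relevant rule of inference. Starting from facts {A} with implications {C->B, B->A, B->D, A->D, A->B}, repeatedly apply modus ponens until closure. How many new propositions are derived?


Initial facts: {A}
Apply modus ponens to closure:
  A and A->D  =>  D
  A and A->B  =>  B
Final known: {A, B, D}
New propositions: {B, D}
Count = 2

2


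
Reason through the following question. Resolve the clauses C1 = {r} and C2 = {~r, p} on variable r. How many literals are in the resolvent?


Remove r from C1 and ~r from C2.
C1 remainder: {}
C2 remainder: {p}
Union (resolvent): {p}
Resolvent has 1 literal(s).

1


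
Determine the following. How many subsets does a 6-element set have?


The power set of a set with n elements has 2^n elements.
|P(S)| = 2^6 = 64

64


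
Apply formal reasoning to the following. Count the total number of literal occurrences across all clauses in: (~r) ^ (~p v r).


Counting literals in each clause:
Clause 1: 1 literal(s)
Clause 2: 2 literal(s)
Total = 3

3


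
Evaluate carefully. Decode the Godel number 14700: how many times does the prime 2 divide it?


Factorize 14700 by dividing by 2 repeatedly.
Division steps: 2 divides 14700 exactly 2 time(s).
Exponent of 2 = 2

2


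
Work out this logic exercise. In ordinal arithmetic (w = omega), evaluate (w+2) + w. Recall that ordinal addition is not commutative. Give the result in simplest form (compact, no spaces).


Compute (w+2) + w.
Ordinal + is associative but NOT commutative; for finite n>0, n + w = w but w + n stays w+n.
(w+2) + w = w + (2+w) = w + w = w*2 (the finite tail 2 is absorbed by the right w).
Result = w*2

w*2


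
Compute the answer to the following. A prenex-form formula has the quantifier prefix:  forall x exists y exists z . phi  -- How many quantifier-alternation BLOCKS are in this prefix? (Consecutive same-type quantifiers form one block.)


Quantifier-type sequence: A E E  (A=forall, E=exists)
Group into maximal same-type runs:
  Ax1 | Ex2
Number of blocks = 2

2


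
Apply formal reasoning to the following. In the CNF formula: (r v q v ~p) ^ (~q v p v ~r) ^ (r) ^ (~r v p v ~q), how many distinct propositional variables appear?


Identify each variable that appears in the formula.
Variables found: p, q, r
Count = 3

3


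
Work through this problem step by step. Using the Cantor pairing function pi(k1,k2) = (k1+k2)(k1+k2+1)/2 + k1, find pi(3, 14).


k1 + k2 = 17
(k1+k2)(k1+k2+1)/2 = 17 * 18 / 2 = 153
pi = 153 + 3 = 156

156


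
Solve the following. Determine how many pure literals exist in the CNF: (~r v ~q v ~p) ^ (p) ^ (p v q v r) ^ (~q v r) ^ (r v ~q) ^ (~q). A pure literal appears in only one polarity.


Check each variable for pure literal status:
p: mixed (not pure)
q: mixed (not pure)
r: mixed (not pure)
Pure literal count = 0

0


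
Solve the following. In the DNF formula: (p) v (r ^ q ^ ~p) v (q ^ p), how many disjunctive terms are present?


A DNF formula is a disjunction of terms (conjunctions).
Terms are separated by v.
Counting the disjuncts: 3 terms.

3


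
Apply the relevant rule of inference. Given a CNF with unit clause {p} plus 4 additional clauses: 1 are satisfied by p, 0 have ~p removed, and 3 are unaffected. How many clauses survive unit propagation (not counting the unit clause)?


Satisfied (removed): 1
Shortened (remain): 0
Unchanged (remain): 3
Remaining = 0 + 3 = 3

3


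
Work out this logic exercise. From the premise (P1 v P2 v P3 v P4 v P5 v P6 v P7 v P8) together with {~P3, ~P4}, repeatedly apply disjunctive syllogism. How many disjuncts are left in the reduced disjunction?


Original disjuncts (8): P1, P2, P3, P4, P5, P6, P7, P8
Negated (eliminate): ~P3, ~P4
Remaining disjuncts: P1, P2, P5, P6, P7, P8
Count = 8 - 2 = 6

6


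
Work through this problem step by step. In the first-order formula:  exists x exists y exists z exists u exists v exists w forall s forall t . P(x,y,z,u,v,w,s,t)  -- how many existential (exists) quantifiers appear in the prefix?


Quantifier prefix: exists x exists y exists z exists u exists v exists w forall s forall t
Mark each quantifier type:
  E E E E E E U U
Universal count = 2, Existential count = 6
Asked for existential (exists) quantifiers: 6

6


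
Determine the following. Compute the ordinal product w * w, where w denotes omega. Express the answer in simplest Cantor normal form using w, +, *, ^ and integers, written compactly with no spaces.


Compute w * w.
Ordinal * is associative and left-distributive over +, but NOT commutative; for finite n>1, n*w = w but w*n stays w*n.
w * w = w^2 by definition.
Result = w^2

w^2


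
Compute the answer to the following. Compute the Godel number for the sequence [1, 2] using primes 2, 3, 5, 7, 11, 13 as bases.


Encode each element as an exponent of the corresponding prime:
  2^1 = 2
  3^2 = 9
Product = 2 * 9 = 18

18


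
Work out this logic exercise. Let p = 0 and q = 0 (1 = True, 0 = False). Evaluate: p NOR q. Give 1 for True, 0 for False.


p = 0, q = 0
Operation: p NOR q
Evaluate: 0 NOR 0 = 1

1


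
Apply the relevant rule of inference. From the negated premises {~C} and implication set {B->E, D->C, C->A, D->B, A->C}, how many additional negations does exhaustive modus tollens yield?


Initial negated facts: {~C}
Apply modus tollens to closure:
  ~C and D->C  =>  ~D
  ~C and A->C  =>  ~A
Final negated: {~A, ~C, ~D}
New negations: {~A, ~D}
Count = 2

2


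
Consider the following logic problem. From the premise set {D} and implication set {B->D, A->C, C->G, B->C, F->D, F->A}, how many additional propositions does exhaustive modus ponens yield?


Initial facts: {D}
Apply modus ponens to closure:
  (no implication fires)
Final known: {D}
New propositions: {(none)}
Count = 0

0


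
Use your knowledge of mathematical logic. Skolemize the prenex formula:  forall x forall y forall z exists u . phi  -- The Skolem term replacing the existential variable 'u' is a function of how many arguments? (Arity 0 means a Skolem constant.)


Quantifier prefix: forall x forall y forall z exists u
'u' is existentially quantified at position 4.
Universal variables preceding it: x, y, z
Skolem function arity = 3

3


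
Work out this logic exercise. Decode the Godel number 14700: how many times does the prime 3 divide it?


Factorize 14700 by dividing by 3 repeatedly.
Division steps: 3 divides 14700 exactly 1 time(s).
Exponent of 3 = 1

1


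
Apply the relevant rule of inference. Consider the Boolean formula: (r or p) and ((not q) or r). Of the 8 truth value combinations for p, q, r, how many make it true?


Evaluate all 8 assignments for p, q, r:
p=0, q=0, r=0: 0
p=0, q=0, r=1: 1
p=0, q=1, r=0: 0
p=0, q=1, r=1: 1
p=1, q=0, r=0: 1
p=1, q=0, r=1: 1
p=1, q=1, r=0: 0
p=1, q=1, r=1: 1
Satisfying count = 5

5


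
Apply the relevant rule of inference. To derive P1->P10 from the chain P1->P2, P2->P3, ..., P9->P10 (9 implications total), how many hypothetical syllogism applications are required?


With 9 implications in a chain connecting 10 propositions:
P1->P2, P2->P3, ..., P9->P10
Steps needed = (number of implications) - 1 = 9 - 1 = 8

8


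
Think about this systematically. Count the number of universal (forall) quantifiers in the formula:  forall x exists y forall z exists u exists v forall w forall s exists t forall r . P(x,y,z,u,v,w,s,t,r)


Quantifier prefix: forall x exists y forall z exists u exists v forall w forall s exists t forall r
Mark each quantifier type:
  U E U E E U U E U
Universal count = 5, Existential count = 4
Asked for universal (forall) quantifiers: 5

5


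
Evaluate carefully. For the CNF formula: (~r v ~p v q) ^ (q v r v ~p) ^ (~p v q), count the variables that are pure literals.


Check each variable for pure literal status:
p: pure negative
q: pure positive
r: mixed (not pure)
Pure literal count = 2

2


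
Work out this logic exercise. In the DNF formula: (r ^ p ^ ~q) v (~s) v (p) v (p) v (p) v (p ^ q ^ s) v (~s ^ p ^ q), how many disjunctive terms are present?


A DNF formula is a disjunction of terms (conjunctions).
Terms are separated by v.
Counting the disjuncts: 7 terms.

7


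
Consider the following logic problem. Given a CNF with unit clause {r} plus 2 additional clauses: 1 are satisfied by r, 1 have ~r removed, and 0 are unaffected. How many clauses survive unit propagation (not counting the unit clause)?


Satisfied (removed): 1
Shortened (remain): 1
Unchanged (remain): 0
Remaining = 1 + 0 = 1

1


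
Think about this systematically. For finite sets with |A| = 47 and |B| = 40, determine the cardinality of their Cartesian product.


The Cartesian product A x B contains all ordered pairs (a, b).
|A x B| = |A| * |B| = 47 * 40 = 1880

1880


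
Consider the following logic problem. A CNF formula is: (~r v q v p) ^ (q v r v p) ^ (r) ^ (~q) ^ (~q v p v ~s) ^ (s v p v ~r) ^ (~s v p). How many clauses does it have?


A CNF formula is a conjunction of clauses.
Clauses are separated by ^.
Counting the conjuncts: 7 clauses.

7


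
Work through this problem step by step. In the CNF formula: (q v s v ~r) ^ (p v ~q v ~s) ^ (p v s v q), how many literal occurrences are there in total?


Counting literals in each clause:
Clause 1: 3 literal(s)
Clause 2: 3 literal(s)
Clause 3: 3 literal(s)
Total = 9

9


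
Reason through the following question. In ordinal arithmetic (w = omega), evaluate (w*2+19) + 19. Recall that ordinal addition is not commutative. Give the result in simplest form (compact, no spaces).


Compute (w*2+19) + 19.
Ordinal + is associative but NOT commutative; for finite n>0, n + w = w but w + n stays w+n.
By associativity: (w*2+19) + 19 = w*2 + (19+19) = w*2+38.
Result = w*2+38

w*2+38


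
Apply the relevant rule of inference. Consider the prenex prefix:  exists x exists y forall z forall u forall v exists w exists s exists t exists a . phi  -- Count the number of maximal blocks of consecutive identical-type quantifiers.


Quantifier-type sequence: E E A A A E E E E  (A=forall, E=exists)
Group into maximal same-type runs:
  Ex2 | Ax3 | Ex4
Number of blocks = 3

3


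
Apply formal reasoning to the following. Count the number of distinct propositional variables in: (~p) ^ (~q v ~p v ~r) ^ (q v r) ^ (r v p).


Identify each variable that appears in the formula.
Variables found: p, q, r
Count = 3

3


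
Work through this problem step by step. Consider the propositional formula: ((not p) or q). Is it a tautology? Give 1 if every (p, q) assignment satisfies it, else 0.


Check all 4 assignments:
p=0, q=0: 1
p=0, q=1: 1
p=1, q=0: 0
p=1, q=1: 1
Satisfying count = 3/4.
Tautology iff count = 4: no.

0


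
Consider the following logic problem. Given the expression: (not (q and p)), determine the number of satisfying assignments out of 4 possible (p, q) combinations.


Check all 4 assignments:
p=0, q=0: 1
p=0, q=1: 1
p=1, q=0: 1
p=1, q=1: 0
Count of True = 3

3


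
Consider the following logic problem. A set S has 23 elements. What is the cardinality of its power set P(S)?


The power set of a set with n elements has 2^n elements.
|P(S)| = 2^23 = 8388608

8388608


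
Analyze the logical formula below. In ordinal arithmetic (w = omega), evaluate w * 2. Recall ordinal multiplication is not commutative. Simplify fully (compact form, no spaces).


Compute w * 2.
Ordinal * is associative and left-distributive over +, but NOT commutative; for finite n>1, n*w = w but w*n stays w*n.
w * 2 means 2 copies of w concatenated: w*2.
Result = w*2

w*2


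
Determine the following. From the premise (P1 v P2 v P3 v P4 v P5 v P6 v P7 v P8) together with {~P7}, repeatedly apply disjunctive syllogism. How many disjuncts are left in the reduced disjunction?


Original disjuncts (8): P1, P2, P3, P4, P5, P6, P7, P8
Negated (eliminate): ~P7
Remaining disjuncts: P1, P2, P3, P4, P5, P6, P8
Count = 8 - 1 = 7

7


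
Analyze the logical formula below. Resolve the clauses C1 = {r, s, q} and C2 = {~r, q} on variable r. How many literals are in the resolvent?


Remove r from C1 and ~r from C2.
C1 remainder: {s, q}
C2 remainder: {q}
Union (resolvent): {q, s}
Resolvent has 2 literal(s).

2


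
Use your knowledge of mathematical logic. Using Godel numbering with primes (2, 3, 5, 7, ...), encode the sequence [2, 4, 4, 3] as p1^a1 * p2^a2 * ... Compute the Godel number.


Encode each element as an exponent of the corresponding prime:
  2^2 = 4
  3^4 = 81
  5^4 = 625
  7^3 = 343
Product = 4 * 81 * 625 * 343 = 69457500

69457500


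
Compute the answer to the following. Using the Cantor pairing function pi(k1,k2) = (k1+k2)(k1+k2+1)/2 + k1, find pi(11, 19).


k1 + k2 = 30
(k1+k2)(k1+k2+1)/2 = 30 * 31 / 2 = 465
pi = 465 + 11 = 476

476


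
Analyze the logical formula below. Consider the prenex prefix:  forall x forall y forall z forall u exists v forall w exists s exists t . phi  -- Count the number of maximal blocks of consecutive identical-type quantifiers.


Quantifier-type sequence: A A A A E A E E  (A=forall, E=exists)
Group into maximal same-type runs:
  Ax4 | Ex1 | Ax1 | Ex2
Number of blocks = 4

4


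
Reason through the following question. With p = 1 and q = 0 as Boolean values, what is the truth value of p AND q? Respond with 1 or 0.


p = 1, q = 0
Operation: p AND q
Evaluate: 1 AND 0 = 0

0


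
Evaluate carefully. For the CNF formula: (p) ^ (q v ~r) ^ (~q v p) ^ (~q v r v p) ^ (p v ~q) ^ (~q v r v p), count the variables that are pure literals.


Check each variable for pure literal status:
p: pure positive
q: mixed (not pure)
r: mixed (not pure)
Pure literal count = 1

1


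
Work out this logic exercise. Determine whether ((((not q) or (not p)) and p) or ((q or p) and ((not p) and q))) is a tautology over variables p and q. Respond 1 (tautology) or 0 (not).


Check all 4 assignments:
p=0, q=0: 0
p=0, q=1: 1
p=1, q=0: 1
p=1, q=1: 0
Satisfying count = 2/4.
Tautology iff count = 4: no.

0


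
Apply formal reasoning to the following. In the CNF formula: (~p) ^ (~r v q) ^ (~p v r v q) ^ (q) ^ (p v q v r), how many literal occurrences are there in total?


Counting literals in each clause:
Clause 1: 1 literal(s)
Clause 2: 2 literal(s)
Clause 3: 3 literal(s)
Clause 4: 1 literal(s)
Clause 5: 3 literal(s)
Total = 10

10


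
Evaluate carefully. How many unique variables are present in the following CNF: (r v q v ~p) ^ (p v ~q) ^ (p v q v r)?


Identify each variable that appears in the formula.
Variables found: p, q, r
Count = 3

3


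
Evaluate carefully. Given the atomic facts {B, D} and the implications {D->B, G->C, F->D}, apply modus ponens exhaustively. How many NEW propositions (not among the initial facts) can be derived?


Initial facts: {B, D}
Apply modus ponens to closure:
  (no implication fires)
Final known: {B, D}
New propositions: {(none)}
Count = 0

0


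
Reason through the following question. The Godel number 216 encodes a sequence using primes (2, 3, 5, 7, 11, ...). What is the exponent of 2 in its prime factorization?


Factorize 216 by dividing by 2 repeatedly.
Division steps: 2 divides 216 exactly 3 time(s).
Exponent of 2 = 3

3


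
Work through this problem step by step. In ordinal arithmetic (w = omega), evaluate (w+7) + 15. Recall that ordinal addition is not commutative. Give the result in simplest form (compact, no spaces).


Compute (w+7) + 15.
Ordinal + is associative but NOT commutative; for finite n>0, n + w = w but w + n stays w+n.
By associativity: (w+7) + 15 = w + (7+15) = w+22.
Result = w+22

w+22


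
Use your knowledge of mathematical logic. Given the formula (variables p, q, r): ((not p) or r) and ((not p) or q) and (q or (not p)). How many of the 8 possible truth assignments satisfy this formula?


Evaluate all 8 assignments for p, q, r:
p=0, q=0, r=0: 1
p=0, q=0, r=1: 1
p=0, q=1, r=0: 1
p=0, q=1, r=1: 1
p=1, q=0, r=0: 0
p=1, q=0, r=1: 0
p=1, q=1, r=0: 0
p=1, q=1, r=1: 1
Satisfying count = 5

5


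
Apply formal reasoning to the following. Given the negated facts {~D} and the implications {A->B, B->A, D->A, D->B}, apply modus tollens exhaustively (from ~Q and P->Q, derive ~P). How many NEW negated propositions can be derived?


Initial negated facts: {~D}
Apply modus tollens to closure:
  (no implication fires)
Final negated: {~D}
New negations: {(none)}
Count = 0

0


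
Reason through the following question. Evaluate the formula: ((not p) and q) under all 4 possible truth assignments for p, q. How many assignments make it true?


Check all 4 assignments:
p=0, q=0: 0
p=0, q=1: 1
p=1, q=0: 0
p=1, q=1: 0
Count of True = 1

1


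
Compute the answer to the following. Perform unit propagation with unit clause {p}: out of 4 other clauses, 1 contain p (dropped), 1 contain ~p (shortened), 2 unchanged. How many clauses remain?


Satisfied (removed): 1
Shortened (remain): 1
Unchanged (remain): 2
Remaining = 1 + 2 = 3

3


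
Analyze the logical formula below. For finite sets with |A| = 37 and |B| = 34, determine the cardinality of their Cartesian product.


The Cartesian product A x B contains all ordered pairs (a, b).
|A x B| = |A| * |B| = 37 * 34 = 1258

1258


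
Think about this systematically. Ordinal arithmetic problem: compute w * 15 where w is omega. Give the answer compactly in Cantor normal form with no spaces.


Compute w * 15.
Ordinal * is associative and left-distributive over +, but NOT commutative; for finite n>1, n*w = w but w*n stays w*n.
w * 15 means 15 copies of w concatenated: w*15.
Result = w*15

w*15


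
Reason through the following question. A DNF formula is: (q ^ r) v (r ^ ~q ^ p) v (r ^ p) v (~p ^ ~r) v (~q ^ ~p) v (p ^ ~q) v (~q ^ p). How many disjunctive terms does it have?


A DNF formula is a disjunction of terms (conjunctions).
Terms are separated by v.
Counting the disjuncts: 7 terms.

7


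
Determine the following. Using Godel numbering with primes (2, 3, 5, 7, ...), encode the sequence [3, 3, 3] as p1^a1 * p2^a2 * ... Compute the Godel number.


Encode each element as an exponent of the corresponding prime:
  2^3 = 8
  3^3 = 27
  5^3 = 125
Product = 8 * 27 * 125 = 27000

27000


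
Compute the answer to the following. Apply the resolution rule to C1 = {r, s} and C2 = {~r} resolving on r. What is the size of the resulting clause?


Remove r from C1 and ~r from C2.
C1 remainder: {s}
C2 remainder: {}
Union (resolvent): {s}
Resolvent has 1 literal(s).

1


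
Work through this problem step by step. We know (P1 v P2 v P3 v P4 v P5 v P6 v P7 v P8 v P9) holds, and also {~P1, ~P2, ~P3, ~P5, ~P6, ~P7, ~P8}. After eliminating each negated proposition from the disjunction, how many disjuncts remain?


Original disjuncts (9): P1, P2, P3, P4, P5, P6, P7, P8, P9
Negated (eliminate): ~P1, ~P2, ~P3, ~P5, ~P6, ~P7, ~P8
Remaining disjuncts: P4, P9
Count = 9 - 7 = 2

2


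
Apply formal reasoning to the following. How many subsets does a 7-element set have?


The power set of a set with n elements has 2^n elements.
|P(S)| = 2^7 = 128

128


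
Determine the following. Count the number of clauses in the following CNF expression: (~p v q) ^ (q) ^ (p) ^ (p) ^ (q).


A CNF formula is a conjunction of clauses.
Clauses are separated by ^.
Counting the conjuncts: 5 clauses.

5


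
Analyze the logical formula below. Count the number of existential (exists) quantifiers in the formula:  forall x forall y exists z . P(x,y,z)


Quantifier prefix: forall x forall y exists z
Mark each quantifier type:
  U U E
Universal count = 2, Existential count = 1
Asked for existential (exists) quantifiers: 1

1


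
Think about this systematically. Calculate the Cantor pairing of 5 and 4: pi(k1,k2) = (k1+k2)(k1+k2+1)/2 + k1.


k1 + k2 = 9
(k1+k2)(k1+k2+1)/2 = 9 * 10 / 2 = 45
pi = 45 + 5 = 50

50


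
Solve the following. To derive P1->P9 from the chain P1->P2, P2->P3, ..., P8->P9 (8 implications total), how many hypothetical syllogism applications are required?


With 8 implications in a chain connecting 9 propositions:
P1->P2, P2->P3, ..., P8->P9
Steps needed = (number of implications) - 1 = 8 - 1 = 7

7


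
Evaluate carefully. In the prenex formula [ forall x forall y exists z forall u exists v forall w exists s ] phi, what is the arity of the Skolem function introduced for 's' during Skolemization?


Quantifier prefix: forall x forall y exists z forall u exists v forall w exists s
's' is existentially quantified at position 7.
Universal variables preceding it: x, y, u, w
Skolem function arity = 4

4


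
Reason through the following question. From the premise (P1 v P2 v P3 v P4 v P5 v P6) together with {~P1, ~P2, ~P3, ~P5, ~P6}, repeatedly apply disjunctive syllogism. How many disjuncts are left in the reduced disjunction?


Original disjuncts (6): P1, P2, P3, P4, P5, P6
Negated (eliminate): ~P1, ~P2, ~P3, ~P5, ~P6
Remaining disjuncts: P4
Count = 6 - 5 = 1

1


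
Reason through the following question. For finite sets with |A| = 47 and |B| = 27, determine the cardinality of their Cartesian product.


The Cartesian product A x B contains all ordered pairs (a, b).
|A x B| = |A| * |B| = 47 * 27 = 1269

1269


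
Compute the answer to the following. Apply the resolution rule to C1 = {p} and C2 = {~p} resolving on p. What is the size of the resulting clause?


Remove p from C1 and ~p from C2.
C1 remainder: {}
C2 remainder: {}
Union (resolvent): {} (empty clause)
Resolvent has 0 literal(s).

0


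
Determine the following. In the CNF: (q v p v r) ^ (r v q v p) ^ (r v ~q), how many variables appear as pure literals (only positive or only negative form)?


Check each variable for pure literal status:
p: pure positive
q: mixed (not pure)
r: pure positive
Pure literal count = 2

2


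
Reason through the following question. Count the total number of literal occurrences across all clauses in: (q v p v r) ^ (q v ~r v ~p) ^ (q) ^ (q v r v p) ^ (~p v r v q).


Counting literals in each clause:
Clause 1: 3 literal(s)
Clause 2: 3 literal(s)
Clause 3: 1 literal(s)
Clause 4: 3 literal(s)
Clause 5: 3 literal(s)
Total = 13

13


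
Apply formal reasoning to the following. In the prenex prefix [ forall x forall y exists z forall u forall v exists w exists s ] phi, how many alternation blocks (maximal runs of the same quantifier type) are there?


Quantifier-type sequence: A A E A A E E  (A=forall, E=exists)
Group into maximal same-type runs:
  Ax2 | Ex1 | Ax2 | Ex2
Number of blocks = 4

4


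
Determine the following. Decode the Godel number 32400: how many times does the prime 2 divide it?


Factorize 32400 by dividing by 2 repeatedly.
Division steps: 2 divides 32400 exactly 4 time(s).
Exponent of 2 = 4

4


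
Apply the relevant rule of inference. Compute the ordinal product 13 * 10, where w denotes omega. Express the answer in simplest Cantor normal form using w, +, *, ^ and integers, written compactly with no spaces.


Compute 13 * 10.
Ordinal * is associative and left-distributive over +, but NOT commutative; for finite n>1, n*w = w but w*n stays w*n.
Both finite; ordinal * agrees with natural *: 13 * 10 = 130.
Result = 130

130


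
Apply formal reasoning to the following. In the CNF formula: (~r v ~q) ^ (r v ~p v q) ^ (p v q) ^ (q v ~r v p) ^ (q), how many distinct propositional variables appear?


Identify each variable that appears in the formula.
Variables found: p, q, r
Count = 3

3


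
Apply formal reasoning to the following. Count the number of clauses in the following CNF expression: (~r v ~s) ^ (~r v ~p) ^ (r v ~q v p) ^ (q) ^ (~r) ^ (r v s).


A CNF formula is a conjunction of clauses.
Clauses are separated by ^.
Counting the conjuncts: 6 clauses.

6


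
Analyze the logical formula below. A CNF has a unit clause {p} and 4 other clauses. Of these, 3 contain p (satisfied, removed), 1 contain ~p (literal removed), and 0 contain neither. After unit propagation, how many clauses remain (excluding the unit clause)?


Satisfied (removed): 3
Shortened (remain): 1
Unchanged (remain): 0
Remaining = 1 + 0 = 1

1


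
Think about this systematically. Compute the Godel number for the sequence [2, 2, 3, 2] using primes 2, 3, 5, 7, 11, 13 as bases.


Encode each element as an exponent of the corresponding prime:
  2^2 = 4
  3^2 = 9
  5^3 = 125
  7^2 = 49
Product = 4 * 9 * 125 * 49 = 220500

220500


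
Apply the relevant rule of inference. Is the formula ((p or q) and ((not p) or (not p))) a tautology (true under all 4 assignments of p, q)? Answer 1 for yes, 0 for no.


Check all 4 assignments:
p=0, q=0: 0
p=0, q=1: 1
p=1, q=0: 0
p=1, q=1: 0
Satisfying count = 1/4.
Tautology iff count = 4: no.

0


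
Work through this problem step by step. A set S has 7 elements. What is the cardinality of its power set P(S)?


The power set of a set with n elements has 2^n elements.
|P(S)| = 2^7 = 128

128


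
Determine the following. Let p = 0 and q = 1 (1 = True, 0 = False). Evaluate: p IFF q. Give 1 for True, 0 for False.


p = 0, q = 1
Operation: p IFF q
Evaluate: 0 IFF 1 = 0

0


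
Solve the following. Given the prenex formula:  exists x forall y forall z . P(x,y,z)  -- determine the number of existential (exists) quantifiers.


Quantifier prefix: exists x forall y forall z
Mark each quantifier type:
  E U U
Universal count = 2, Existential count = 1
Asked for existential (exists) quantifiers: 1

1


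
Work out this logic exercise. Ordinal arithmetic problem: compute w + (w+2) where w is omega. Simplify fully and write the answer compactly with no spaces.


Compute w + (w+2).
Ordinal + is associative but NOT commutative; for finite n>0, n + w = w but w + n stays w+n.
w + (w+2) = (w+w) + 2 = w*2+2.
Result = w*2+2

w*2+2


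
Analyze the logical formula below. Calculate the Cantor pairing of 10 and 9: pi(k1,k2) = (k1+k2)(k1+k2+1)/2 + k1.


k1 + k2 = 19
(k1+k2)(k1+k2+1)/2 = 19 * 20 / 2 = 190
pi = 190 + 10 = 200

200


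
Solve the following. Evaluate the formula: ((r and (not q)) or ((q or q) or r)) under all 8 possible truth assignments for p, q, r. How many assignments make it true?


Check all 8 assignments:
p=0, q=0, r=0: 0
p=0, q=0, r=1: 1
p=0, q=1, r=0: 1
p=0, q=1, r=1: 1
p=1, q=0, r=0: 0
p=1, q=0, r=1: 1
p=1, q=1, r=0: 1
p=1, q=1, r=1: 1
Count of True = 6

6


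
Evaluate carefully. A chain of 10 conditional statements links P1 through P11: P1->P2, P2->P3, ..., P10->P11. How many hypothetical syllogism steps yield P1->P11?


With 10 implications in a chain connecting 11 propositions:
P1->P2, P2->P3, ..., P10->P11
Steps needed = (number of implications) - 1 = 10 - 1 = 9

9


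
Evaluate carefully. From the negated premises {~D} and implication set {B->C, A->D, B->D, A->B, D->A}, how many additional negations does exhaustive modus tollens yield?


Initial negated facts: {~D}
Apply modus tollens to closure:
  ~D and A->D  =>  ~A
  ~D and B->D  =>  ~B
Final negated: {~A, ~B, ~D}
New negations: {~A, ~B}
Count = 2

2


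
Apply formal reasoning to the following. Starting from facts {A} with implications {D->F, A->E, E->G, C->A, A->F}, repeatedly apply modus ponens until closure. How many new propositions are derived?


Initial facts: {A}
Apply modus ponens to closure:
  A and A->E  =>  E
  E and E->G  =>  G
  A and A->F  =>  F
Final known: {A, E, F, G}
New propositions: {E, F, G}
Count = 3

3


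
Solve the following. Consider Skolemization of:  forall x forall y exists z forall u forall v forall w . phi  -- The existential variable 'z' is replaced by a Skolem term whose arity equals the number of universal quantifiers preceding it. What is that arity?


Quantifier prefix: forall x forall y exists z forall u forall v forall w
'z' is existentially quantified at position 3.
Universal variables preceding it: x, y
Skolem function arity = 2

2


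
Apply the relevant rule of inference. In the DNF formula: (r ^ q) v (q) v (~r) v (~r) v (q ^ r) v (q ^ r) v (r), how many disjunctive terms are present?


A DNF formula is a disjunction of terms (conjunctions).
Terms are separated by v.
Counting the disjuncts: 7 terms.

7


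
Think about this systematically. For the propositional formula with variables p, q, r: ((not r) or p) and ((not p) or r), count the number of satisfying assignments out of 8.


Evaluate all 8 assignments for p, q, r:
p=0, q=0, r=0: 1
p=0, q=0, r=1: 0
p=0, q=1, r=0: 1
p=0, q=1, r=1: 0
p=1, q=0, r=0: 0
p=1, q=0, r=1: 1
p=1, q=1, r=0: 0
p=1, q=1, r=1: 1
Satisfying count = 4

4


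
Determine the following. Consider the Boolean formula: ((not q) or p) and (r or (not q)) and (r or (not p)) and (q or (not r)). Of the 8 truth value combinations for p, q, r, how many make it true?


Evaluate all 8 assignments for p, q, r:
p=0, q=0, r=0: 1
p=0, q=0, r=1: 0
p=0, q=1, r=0: 0
p=0, q=1, r=1: 0
p=1, q=0, r=0: 0
p=1, q=0, r=1: 0
p=1, q=1, r=0: 0
p=1, q=1, r=1: 1
Satisfying count = 2

2


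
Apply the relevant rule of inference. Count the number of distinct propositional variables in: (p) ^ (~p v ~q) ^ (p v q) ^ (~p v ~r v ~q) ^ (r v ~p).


Identify each variable that appears in the formula.
Variables found: p, q, r
Count = 3

3


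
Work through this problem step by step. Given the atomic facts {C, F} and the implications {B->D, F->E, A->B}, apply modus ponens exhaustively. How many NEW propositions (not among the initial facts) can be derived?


Initial facts: {C, F}
Apply modus ponens to closure:
  F and F->E  =>  E
Final known: {C, E, F}
New propositions: {E}
Count = 1

1


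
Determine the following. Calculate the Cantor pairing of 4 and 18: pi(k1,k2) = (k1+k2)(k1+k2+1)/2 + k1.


k1 + k2 = 22
(k1+k2)(k1+k2+1)/2 = 22 * 23 / 2 = 253
pi = 253 + 4 = 257

257


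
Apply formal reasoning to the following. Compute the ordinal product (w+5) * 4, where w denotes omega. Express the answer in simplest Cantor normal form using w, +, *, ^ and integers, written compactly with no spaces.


Compute (w+5) * 4.
Ordinal * is associative and left-distributive over +, but NOT commutative; for finite n>1, n*w = w but w*n stays w*n.
(w+5) * 4 = (w+5) repeated 4 times. Each intermediate +5 is absorbed by the following w; only the last survives: w*4+5.
Result = w*4+5

w*4+5


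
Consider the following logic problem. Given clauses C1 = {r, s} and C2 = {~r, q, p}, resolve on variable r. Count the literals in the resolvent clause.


Remove r from C1 and ~r from C2.
C1 remainder: {s}
C2 remainder: {q, p}
Union (resolvent): {p, q, s}
Resolvent has 3 literal(s).

3


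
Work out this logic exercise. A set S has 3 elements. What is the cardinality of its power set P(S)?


The power set of a set with n elements has 2^n elements.
|P(S)| = 2^3 = 8

8


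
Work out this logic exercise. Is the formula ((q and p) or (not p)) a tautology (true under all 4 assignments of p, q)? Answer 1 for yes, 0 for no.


Check all 4 assignments:
p=0, q=0: 1
p=0, q=1: 1
p=1, q=0: 0
p=1, q=1: 1
Satisfying count = 3/4.
Tautology iff count = 4: no.

0


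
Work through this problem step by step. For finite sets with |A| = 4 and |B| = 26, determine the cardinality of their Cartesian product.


The Cartesian product A x B contains all ordered pairs (a, b).
|A x B| = |A| * |B| = 4 * 26 = 104

104
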